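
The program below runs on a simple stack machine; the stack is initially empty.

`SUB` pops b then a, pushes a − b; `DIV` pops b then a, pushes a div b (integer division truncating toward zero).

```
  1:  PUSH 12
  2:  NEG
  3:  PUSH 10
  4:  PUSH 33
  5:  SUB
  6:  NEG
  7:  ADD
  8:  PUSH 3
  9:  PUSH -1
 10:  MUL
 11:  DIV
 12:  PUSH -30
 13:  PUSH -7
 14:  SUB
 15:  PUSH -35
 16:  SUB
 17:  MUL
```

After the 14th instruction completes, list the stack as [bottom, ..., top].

[-3, -23]

PUSH 12  : 12
NEG      : -12
PUSH 10  : -12 10
PUSH 33  : -12 10 33
SUB      : -12 -23
NEG      : -12 23
ADD      : 11
PUSH 3   : 11 3
PUSH -1  : 11 3 -1
MUL      : 11 -3
DIV      : -3
PUSH -30 : -3 -30
PUSH -7  : -3 -30 -7
SUB      : -3 -23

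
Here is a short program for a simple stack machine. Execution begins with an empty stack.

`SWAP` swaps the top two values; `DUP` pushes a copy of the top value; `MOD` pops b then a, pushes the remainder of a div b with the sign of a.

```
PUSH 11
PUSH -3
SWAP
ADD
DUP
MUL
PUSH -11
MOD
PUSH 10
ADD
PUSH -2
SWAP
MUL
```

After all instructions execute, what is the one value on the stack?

PUSH 11  : 11
PUSH -3  : 11 -3
SWAP     : -3 11
ADD      : 8
DUP      : 8 8
MUL      : 64
PUSH -11 : 64 -11
MOD      : 9
PUSH 10  : 9 10
ADD      : 19
PUSH -2  : 19 -2
SWAP     : -2 19
MUL      : -38

-38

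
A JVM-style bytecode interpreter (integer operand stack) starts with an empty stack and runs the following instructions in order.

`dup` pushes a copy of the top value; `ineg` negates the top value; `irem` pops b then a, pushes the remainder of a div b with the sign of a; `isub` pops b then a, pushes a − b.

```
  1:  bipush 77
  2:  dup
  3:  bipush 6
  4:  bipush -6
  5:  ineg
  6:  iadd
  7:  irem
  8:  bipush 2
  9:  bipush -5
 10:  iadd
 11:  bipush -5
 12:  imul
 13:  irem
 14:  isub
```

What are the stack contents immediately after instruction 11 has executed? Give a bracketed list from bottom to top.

bipush 77 → [77]
dup       → [77, 77]
bipush 6  → [77, 77, 6]
bipush -6 → [77, 77, 6, -6]
ineg      → [77, 77, 6, 6]
iadd      → [77, 77, 12]
irem      → [77, 5]
bipush 2  → [77, 5, 2]
bipush -5 → [77, 5, 2, -5]
iadd      → [77, 5, -3]
bipush -5 → [77, 5, -3, -5]

[77, 5, -3, -5]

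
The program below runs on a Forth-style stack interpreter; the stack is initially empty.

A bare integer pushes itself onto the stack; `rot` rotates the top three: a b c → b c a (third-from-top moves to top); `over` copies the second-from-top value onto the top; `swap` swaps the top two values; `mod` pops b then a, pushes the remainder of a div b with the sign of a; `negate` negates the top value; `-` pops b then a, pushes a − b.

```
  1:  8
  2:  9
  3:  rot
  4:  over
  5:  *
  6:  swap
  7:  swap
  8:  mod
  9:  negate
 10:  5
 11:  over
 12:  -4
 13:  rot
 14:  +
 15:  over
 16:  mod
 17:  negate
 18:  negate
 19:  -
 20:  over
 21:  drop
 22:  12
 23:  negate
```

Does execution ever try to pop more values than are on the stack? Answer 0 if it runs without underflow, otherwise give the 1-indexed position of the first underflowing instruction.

3

8  8
9  8 9
rot  — needs 3 operands, stack has 2 → underflow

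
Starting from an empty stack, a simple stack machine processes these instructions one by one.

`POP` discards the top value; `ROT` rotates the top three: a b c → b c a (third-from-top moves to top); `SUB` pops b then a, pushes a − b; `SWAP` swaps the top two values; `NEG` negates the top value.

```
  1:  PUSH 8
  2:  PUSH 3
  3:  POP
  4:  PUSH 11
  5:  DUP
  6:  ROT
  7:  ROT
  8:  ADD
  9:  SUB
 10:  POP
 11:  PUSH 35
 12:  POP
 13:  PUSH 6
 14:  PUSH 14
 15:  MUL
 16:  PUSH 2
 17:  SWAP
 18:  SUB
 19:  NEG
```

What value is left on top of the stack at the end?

82

PUSH 8   8
PUSH 3   8 3
POP      8
PUSH 11  8 11
DUP      8 11 11
ROT      11 11 8
ROT      11 8 11
ADD      11 19
SUB      -8
POP      (empty)
PUSH 35  35
POP      (empty)
PUSH 6   6
PUSH 14  6 14
MUL      84
PUSH 2   84 2
SWAP     2 84
SUB      -82
NEG      82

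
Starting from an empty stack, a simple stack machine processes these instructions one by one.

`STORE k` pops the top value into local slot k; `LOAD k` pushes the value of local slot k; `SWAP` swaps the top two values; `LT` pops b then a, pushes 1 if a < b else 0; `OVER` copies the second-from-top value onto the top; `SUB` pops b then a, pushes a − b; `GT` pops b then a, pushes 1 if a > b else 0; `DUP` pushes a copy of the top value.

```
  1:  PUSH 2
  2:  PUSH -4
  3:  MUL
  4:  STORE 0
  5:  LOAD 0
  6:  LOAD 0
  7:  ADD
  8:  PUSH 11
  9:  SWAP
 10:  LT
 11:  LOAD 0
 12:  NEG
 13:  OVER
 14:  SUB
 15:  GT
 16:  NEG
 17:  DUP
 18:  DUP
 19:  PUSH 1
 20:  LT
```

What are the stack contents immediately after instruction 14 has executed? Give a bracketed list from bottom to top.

PUSH 2  : [2]
PUSH -4 : [2, -4]
MUL     : [-8]
STORE 0 : []
LOAD 0  : [-8]
LOAD 0  : [-8, -8]
ADD     : [-16]
PUSH 11 : [-16, 11]
SWAP    : [11, -16]
LT      : [0]
LOAD 0  : [0, -8]
NEG     : [0, 8]
OVER    : [0, 8, 0]
SUB     : [0, 8]

[0, 8]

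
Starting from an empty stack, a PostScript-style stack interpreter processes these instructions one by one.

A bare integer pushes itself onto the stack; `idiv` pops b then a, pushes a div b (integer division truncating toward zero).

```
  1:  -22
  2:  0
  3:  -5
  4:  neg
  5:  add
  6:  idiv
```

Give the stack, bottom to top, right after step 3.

-22 : [-22]
0   : [-22, 0]
-5  : [-22, 0, -5]

[-22, 0, -5]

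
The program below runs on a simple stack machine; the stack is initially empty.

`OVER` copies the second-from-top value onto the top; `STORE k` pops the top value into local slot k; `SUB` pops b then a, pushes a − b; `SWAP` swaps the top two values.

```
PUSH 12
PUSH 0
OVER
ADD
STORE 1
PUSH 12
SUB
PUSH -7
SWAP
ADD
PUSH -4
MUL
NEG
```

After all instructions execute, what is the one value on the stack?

PUSH 12  [12]
PUSH 0   [12, 0]
OVER     [12, 0, 12]
ADD      [12, 12]
STORE 1  [12]
PUSH 12  [12, 12]
SUB      [0]
PUSH -7  [0, -7]
SWAP     [-7, 0]
ADD      [-7]
PUSH -4  [-7, -4]
MUL      [28]
NEG      [-28]

-28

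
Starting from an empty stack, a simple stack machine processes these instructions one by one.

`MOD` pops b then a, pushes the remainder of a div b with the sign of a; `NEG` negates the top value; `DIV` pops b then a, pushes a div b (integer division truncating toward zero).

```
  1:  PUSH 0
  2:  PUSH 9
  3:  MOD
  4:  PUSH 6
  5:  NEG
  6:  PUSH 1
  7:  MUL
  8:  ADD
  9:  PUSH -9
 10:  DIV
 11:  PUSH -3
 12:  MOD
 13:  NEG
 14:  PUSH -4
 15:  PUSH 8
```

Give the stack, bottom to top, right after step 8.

PUSH 0  [0]
PUSH 9  [0, 9]
MOD     [0]
PUSH 6  [0, 6]
NEG     [0, -6]
PUSH 1  [0, -6, 1]
MUL     [0, -6]
ADD     [-6]

[-6]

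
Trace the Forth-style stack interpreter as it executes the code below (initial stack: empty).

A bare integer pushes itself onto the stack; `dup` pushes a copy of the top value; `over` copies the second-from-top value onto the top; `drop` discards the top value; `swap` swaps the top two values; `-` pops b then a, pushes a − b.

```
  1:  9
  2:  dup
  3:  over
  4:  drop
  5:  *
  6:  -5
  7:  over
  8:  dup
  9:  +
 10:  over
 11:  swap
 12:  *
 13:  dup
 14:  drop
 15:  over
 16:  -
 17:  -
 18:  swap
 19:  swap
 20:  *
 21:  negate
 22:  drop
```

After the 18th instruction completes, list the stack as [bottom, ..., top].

9    -> [9]
dup  -> [9, 9]
over -> [9, 9, 9]
drop -> [9, 9]
*    -> [81]
-5   -> [81, -5]
over -> [81, -5, 81]
dup  -> [81, -5, 81, 81]
+    -> [81, -5, 162]
over -> [81, -5, 162, -5]
swap -> [81, -5, -5, 162]
*    -> [81, -5, -810]
dup  -> [81, -5, -810, -810]
drop -> [81, -5, -810]
over -> [81, -5, -810, -5]
-    -> [81, -5, -805]
-    -> [81, 800]
swap -> [800, 81]

[800, 81]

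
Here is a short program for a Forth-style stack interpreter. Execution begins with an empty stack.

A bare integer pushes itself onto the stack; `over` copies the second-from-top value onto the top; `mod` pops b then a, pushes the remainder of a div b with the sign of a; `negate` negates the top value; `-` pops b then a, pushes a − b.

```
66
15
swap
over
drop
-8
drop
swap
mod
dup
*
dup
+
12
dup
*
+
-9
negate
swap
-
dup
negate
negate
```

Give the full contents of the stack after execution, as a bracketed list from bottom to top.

66      [66]
15      [66, 15]
swap    [15, 66]
over    [15, 66, 15]
drop    [15, 66]
-8      [15, 66, -8]
drop    [15, 66]
swap    [66, 15]
mod     [6]
dup     [6, 6]
*       [36]
dup     [36, 36]
+       [72]
12      [72, 12]
dup     [72, 12, 12]
*       [72, 144]
+       [216]
-9      [216, -9]
negate  [216, 9]
swap    [9, 216]
-       [-207]
dup     [-207, -207]
negate  [-207, 207]
negate  [-207, -207]

[-207, -207]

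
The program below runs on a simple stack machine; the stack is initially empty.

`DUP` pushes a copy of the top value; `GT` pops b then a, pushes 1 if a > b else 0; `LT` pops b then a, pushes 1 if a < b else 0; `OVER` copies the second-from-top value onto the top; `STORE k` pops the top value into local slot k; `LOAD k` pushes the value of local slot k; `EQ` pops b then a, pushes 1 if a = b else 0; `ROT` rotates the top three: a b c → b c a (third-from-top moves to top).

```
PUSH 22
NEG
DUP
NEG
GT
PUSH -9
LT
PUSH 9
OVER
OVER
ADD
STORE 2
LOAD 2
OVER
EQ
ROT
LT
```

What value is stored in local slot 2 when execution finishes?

9

PUSH 22 : [22]
NEG     : [-22]
DUP     : [-22, -22]
NEG     : [-22, 22]
GT      : [0]
PUSH -9 : [0, -9]
LT      : [0]
PUSH 9  : [0, 9]
OVER    : [0, 9, 0]
OVER    : [0, 9, 0, 9]
ADD     : [0, 9, 9]
STORE 2 : [0, 9]
LOAD 2  : [0, 9, 9]
OVER    : [0, 9, 9, 9]
EQ      : [0, 9, 1]
ROT     : [9, 1, 0]
LT      : [9, 0]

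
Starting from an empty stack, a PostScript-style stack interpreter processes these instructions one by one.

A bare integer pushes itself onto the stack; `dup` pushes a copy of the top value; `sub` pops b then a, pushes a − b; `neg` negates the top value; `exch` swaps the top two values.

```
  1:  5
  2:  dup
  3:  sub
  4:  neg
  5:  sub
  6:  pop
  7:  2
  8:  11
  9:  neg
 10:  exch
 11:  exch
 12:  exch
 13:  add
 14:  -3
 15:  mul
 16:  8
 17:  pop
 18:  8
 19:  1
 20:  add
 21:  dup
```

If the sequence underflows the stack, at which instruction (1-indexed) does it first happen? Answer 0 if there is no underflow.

5

5    [5]
dup  [5, 5]
sub  [0]
neg  [0]
sub  — needs 2 operands, stack has 1 → underflow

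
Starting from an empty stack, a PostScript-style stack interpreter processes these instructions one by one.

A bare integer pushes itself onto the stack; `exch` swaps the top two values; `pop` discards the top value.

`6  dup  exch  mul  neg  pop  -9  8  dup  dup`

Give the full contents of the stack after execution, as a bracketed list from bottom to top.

[-9, 8, 8, 8]

6    → 6
dup  → 6 6
exch → 6 6
mul  → 36
neg  → -36
pop  → (empty)
-9   → -9
8    → -9 8
dup  → -9 8 8
dup  → -9 8 8 8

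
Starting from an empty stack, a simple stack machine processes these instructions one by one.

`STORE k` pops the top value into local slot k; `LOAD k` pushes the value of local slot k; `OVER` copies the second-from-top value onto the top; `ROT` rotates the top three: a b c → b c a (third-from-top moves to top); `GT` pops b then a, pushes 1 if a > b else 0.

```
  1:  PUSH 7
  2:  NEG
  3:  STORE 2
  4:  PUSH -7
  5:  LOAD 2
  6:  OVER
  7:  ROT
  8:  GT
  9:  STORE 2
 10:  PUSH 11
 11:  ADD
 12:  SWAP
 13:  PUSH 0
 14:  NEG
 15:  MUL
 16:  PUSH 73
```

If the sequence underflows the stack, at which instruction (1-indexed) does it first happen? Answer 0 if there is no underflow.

12

PUSH 7  : 7
NEG     : -7
STORE 2 : (empty)
PUSH -7 : -7
LOAD 2  : -7 -7
OVER    : -7 -7 -7
ROT     : -7 -7 -7
GT      : -7 0
STORE 2 : -7
PUSH 11 : -7 11
ADD     : 4
SWAP  — needs 2 operands, stack has 1 → underflow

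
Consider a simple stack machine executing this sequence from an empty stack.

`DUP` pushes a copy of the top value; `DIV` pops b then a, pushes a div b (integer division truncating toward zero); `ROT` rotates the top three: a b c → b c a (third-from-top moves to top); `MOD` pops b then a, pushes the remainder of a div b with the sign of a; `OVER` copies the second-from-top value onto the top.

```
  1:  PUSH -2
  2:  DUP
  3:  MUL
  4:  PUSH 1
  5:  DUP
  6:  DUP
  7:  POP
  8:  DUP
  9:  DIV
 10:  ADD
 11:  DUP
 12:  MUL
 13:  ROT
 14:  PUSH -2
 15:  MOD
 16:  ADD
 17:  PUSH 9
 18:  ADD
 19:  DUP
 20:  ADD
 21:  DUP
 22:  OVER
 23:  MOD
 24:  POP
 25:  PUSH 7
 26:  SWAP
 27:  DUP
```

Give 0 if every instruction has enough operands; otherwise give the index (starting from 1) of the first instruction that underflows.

PUSH -2 : [-2]
DUP     : [-2, -2]
MUL     : [4]
PUSH 1  : [4, 1]
DUP     : [4, 1, 1]
DUP     : [4, 1, 1, 1]
POP     : [4, 1, 1]
DUP     : [4, 1, 1, 1]
DIV     : [4, 1, 1]
ADD     : [4, 2]
DUP     : [4, 2, 2]
MUL     : [4, 4]
ROT  — needs 3 operands, stack has 2 → underflow

13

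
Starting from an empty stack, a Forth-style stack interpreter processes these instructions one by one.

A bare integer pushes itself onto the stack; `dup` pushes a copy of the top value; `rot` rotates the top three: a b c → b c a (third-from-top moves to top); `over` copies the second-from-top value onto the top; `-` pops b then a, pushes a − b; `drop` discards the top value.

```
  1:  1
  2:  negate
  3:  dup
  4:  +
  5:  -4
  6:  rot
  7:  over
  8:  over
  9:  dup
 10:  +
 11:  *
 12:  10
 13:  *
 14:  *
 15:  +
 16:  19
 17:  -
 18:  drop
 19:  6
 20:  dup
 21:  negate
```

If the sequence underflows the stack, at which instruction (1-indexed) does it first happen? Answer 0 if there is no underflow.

1      -> [1]
negate -> [-1]
dup    -> [-1, -1]
+      -> [-2]
-4     -> [-2, -4]
rot  — needs 3 operands, stack has 2 → underflow

6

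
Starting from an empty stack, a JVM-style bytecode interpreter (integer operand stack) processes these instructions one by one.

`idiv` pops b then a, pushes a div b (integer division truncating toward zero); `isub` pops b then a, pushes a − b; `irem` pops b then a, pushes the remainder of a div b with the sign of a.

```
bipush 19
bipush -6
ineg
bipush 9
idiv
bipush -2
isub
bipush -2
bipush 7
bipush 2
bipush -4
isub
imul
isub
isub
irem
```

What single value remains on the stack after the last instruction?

bipush 19  19
bipush -6  19 -6
ineg       19 6
bipush 9   19 6 9
idiv       19 0
bipush -2  19 0 -2
isub       19 2
bipush -2  19 2 -2
bipush 7   19 2 -2 7
bipush 2   19 2 -2 7 2
bipush -4  19 2 -2 7 2 -4
isub       19 2 -2 7 6
imul       19 2 -2 42
isub       19 2 -44
isub       19 46
irem       19

19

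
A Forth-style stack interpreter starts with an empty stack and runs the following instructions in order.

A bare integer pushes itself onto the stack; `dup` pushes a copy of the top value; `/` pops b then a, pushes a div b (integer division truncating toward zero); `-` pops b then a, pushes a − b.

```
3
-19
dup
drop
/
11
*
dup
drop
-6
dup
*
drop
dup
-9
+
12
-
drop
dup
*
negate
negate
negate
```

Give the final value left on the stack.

0

3      → 3
-19    → 3 -19
dup    → 3 -19 -19
drop   → 3 -19
/      → 0
11     → 0 11
*      → 0
dup    → 0 0
drop   → 0
-6     → 0 -6
dup    → 0 -6 -6
*      → 0 36
drop   → 0
dup    → 0 0
-9     → 0 0 -9
+      → 0 -9
12     → 0 -9 12
-      → 0 -21
drop   → 0
dup    → 0 0
*      → 0
negate → 0
negate → 0
negate → 0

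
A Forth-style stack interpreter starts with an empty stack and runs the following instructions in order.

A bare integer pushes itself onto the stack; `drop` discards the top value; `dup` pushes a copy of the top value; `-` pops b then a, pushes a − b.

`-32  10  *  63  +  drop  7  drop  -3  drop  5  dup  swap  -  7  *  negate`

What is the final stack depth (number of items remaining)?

-32    -> [-32]
10     -> [-32, 10]
*      -> [-320]
63     -> [-320, 63]
+      -> [-257]
drop   -> []
7      -> [7]
drop   -> []
-3     -> [-3]
drop   -> []
5      -> [5]
dup    -> [5, 5]
swap   -> [5, 5]
-      -> [0]
7      -> [0, 7]
*      -> [0]
negate -> [0]

1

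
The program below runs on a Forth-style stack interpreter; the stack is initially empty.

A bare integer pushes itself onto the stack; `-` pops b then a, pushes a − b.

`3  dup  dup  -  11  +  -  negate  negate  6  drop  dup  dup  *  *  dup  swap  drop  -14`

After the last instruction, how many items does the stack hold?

2

3      : 3
dup    : 3 3
dup    : 3 3 3
-      : 3 0
11     : 3 0 11
+      : 3 11
-      : -8
negate : 8
negate : -8
6      : -8 6
drop   : -8
dup    : -8 -8
dup    : -8 -8 -8
*      : -8 64
*      : -512
dup    : -512 -512
swap   : -512 -512
drop   : -512
-14    : -512 -14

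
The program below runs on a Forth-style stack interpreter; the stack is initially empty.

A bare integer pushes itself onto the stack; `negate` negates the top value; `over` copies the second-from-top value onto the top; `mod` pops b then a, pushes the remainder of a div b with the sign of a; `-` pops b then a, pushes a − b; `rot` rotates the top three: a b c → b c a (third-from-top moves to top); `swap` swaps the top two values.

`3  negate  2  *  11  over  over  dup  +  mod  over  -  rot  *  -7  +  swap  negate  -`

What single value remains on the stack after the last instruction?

106

3      → 3
negate → -3
2      → -3 2
*      → -6
11     → -6 11
over   → -6 11 -6
over   → -6 11 -6 11
dup    → -6 11 -6 11 11
+      → -6 11 -6 22
mod    → -6 11 -6
over   → -6 11 -6 11
-      → -6 11 -17
rot    → 11 -17 -6
*      → 11 102
-7     → 11 102 -7
+      → 11 95
swap   → 95 11
negate → 95 -11
-      → 106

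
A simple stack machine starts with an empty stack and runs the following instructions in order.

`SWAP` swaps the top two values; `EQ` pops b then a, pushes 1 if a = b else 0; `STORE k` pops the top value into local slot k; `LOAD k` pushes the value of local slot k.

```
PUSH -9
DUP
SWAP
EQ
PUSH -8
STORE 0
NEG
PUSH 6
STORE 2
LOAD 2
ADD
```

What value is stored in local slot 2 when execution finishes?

PUSH -9 -> -9
DUP     -> -9 -9
SWAP    -> -9 -9
EQ      -> 1
PUSH -8 -> 1 -8
STORE 0 -> 1
NEG     -> -1
PUSH 6  -> -1 6
STORE 2 -> -1
LOAD 2  -> -1 6
ADD     -> 5

6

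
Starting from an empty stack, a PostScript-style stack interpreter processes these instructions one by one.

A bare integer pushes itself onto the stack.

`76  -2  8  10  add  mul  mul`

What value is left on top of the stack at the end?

76  : 76
-2  : 76 -2
8   : 76 -2 8
10  : 76 -2 8 10
add : 76 -2 18
mul : 76 -36
mul : -2736

-2736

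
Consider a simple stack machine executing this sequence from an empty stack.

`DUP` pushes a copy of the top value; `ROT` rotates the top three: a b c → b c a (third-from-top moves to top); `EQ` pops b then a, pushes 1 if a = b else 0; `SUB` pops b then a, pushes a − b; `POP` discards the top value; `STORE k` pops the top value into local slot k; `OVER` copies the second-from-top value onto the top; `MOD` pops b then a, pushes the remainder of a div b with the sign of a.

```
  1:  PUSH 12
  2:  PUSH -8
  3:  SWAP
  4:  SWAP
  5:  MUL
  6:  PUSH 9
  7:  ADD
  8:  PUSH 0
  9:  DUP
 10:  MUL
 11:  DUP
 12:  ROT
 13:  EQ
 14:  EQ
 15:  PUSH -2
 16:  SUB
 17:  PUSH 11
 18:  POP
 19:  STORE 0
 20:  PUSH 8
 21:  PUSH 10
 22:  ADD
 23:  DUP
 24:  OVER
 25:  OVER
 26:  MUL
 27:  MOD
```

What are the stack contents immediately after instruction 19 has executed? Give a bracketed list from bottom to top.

[]

PUSH 12 : [12]
PUSH -8 : [12, -8]
SWAP    : [-8, 12]
SWAP    : [12, -8]
MUL     : [-96]
PUSH 9  : [-96, 9]
ADD     : [-87]
PUSH 0  : [-87, 0]
DUP     : [-87, 0, 0]
MUL     : [-87, 0]
DUP     : [-87, 0, 0]
ROT     : [0, 0, -87]
EQ      : [0, 0]
EQ      : [1]
PUSH -2 : [1, -2]
SUB     : [3]
PUSH 11 : [3, 11]
POP     : [3]
STORE 0 : []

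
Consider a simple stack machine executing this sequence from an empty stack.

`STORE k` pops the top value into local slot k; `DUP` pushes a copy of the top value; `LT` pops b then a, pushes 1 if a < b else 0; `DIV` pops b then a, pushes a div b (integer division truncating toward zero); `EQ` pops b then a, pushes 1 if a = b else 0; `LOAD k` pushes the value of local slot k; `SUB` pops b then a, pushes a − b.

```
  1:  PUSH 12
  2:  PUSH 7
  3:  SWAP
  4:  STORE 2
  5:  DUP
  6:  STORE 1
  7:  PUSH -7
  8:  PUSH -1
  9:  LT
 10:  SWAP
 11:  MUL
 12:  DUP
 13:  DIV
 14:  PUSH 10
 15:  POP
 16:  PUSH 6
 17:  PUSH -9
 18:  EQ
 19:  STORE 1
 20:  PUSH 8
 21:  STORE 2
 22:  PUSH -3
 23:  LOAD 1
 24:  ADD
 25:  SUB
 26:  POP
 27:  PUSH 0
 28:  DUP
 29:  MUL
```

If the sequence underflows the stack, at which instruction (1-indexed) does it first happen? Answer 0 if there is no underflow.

0

PUSH 12 → [12]
PUSH 7  → [12, 7]
SWAP    → [7, 12]
STORE 2 → [7]
DUP     → [7, 7]
STORE 1 → [7]
PUSH -7 → [7, -7]
PUSH -1 → [7, -7, -1]
LT      → [7, 1]
SWAP    → [1, 7]
MUL     → [7]
DUP     → [7, 7]
DIV     → [1]
PUSH 10 → [1, 10]
POP     → [1]
PUSH 6  → [1, 6]
PUSH -9 → [1, 6, -9]
EQ      → [1, 0]
STORE 1 → [1]
PUSH 8  → [1, 8]
STORE 2 → [1]
PUSH -3 → [1, -3]
LOAD 1  → [1, -3, 0]
ADD     → [1, -3]
SUB     → [4]
POP     → []
PUSH 0  → [0]
DUP     → [0, 0]
MUL     → [0]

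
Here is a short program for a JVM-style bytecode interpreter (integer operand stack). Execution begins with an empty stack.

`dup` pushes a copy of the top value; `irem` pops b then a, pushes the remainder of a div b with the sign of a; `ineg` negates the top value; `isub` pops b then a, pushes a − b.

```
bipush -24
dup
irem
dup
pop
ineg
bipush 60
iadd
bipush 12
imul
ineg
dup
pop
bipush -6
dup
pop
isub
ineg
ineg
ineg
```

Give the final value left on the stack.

bipush -24 → [-24]
dup        → [-24, -24]
irem       → [0]
dup        → [0, 0]
pop        → [0]
ineg       → [0]
bipush 60  → [0, 60]
iadd       → [60]
bipush 12  → [60, 12]
imul       → [720]
ineg       → [-720]
dup        → [-720, -720]
pop        → [-720]
bipush -6  → [-720, -6]
dup        → [-720, -6, -6]
pop        → [-720, -6]
isub       → [-714]
ineg       → [714]
ineg       → [-714]
ineg       → [714]

714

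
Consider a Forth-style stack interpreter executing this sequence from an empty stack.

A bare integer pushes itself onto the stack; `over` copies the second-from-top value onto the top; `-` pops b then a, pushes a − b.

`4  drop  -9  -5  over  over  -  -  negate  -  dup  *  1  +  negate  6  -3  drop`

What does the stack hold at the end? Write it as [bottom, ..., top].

4      -> 4
drop   -> (empty)
-9     -> -9
-5     -> -9 -5
over   -> -9 -5 -9
over   -> -9 -5 -9 -5
-      -> -9 -5 -4
-      -> -9 -1
negate -> -9 1
-      -> -10
dup    -> -10 -10
*      -> 100
1      -> 100 1
+      -> 101
negate -> -101
6      -> -101 6
-3     -> -101 6 -3
drop   -> -101 6

[-101, 6]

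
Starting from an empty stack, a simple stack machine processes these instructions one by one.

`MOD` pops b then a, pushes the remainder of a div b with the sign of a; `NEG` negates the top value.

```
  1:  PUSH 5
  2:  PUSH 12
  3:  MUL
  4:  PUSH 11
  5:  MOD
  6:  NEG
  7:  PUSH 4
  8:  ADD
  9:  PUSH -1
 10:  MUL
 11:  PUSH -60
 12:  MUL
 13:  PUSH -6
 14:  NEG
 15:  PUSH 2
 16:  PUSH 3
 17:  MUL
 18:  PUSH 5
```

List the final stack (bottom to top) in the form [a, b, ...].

PUSH 5   -> [5]
PUSH 12  -> [5, 12]
MUL      -> [60]
PUSH 11  -> [60, 11]
MOD      -> [5]
NEG      -> [-5]
PUSH 4   -> [-5, 4]
ADD      -> [-1]
PUSH -1  -> [-1, -1]
MUL      -> [1]
PUSH -60 -> [1, -60]
MUL      -> [-60]
PUSH -6  -> [-60, -6]
NEG      -> [-60, 6]
PUSH 2   -> [-60, 6, 2]
PUSH 3   -> [-60, 6, 2, 3]
MUL      -> [-60, 6, 6]
PUSH 5   -> [-60, 6, 6, 5]

[-60, 6, 6, 5]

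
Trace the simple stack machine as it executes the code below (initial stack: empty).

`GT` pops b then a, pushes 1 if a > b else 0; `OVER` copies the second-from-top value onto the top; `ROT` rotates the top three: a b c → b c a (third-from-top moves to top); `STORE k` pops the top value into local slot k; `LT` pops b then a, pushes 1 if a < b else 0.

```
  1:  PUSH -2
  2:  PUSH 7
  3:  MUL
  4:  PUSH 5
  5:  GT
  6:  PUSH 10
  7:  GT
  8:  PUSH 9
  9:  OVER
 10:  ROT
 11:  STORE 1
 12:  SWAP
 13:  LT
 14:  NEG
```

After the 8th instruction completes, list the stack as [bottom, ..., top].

PUSH -2 : [-2]
PUSH 7  : [-2, 7]
MUL     : [-14]
PUSH 5  : [-14, 5]
GT      : [0]
PUSH 10 : [0, 10]
GT      : [0]
PUSH 9  : [0, 9]

[0, 9]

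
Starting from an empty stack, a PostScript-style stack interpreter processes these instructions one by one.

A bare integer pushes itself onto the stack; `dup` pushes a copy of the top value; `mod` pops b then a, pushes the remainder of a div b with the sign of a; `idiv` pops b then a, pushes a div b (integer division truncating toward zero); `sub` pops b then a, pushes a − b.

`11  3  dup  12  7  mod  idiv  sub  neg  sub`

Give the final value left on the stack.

11   : 11
3    : 11 3
dup  : 11 3 3
12   : 11 3 3 12
7    : 11 3 3 12 7
mod  : 11 3 3 5
idiv : 11 3 0
sub  : 11 3
neg  : 11 -3
sub  : 14

14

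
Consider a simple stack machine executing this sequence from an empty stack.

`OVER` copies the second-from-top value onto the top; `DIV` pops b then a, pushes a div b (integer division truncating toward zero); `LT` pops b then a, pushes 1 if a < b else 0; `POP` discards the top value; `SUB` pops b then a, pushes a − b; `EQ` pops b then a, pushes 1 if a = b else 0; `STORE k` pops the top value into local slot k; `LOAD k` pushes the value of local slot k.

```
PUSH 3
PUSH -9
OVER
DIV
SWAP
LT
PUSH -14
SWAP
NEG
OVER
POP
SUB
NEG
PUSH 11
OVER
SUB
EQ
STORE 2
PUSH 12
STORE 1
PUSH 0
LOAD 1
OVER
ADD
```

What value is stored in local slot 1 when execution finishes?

PUSH 3    [3]
PUSH -9   [3, -9]
OVER      [3, -9, 3]
DIV       [3, -3]
SWAP      [-3, 3]
LT        [1]
PUSH -14  [1, -14]
SWAP      [-14, 1]
NEG       [-14, -1]
OVER      [-14, -1, -14]
POP       [-14, -1]
SUB       [-13]
NEG       [13]
PUSH 11   [13, 11]
OVER      [13, 11, 13]
SUB       [13, -2]
EQ        [0]
STORE 2   []
PUSH 12   [12]
STORE 1   []
PUSH 0    [0]
LOAD 1    [0, 12]
OVER      [0, 12, 0]
ADD       [0, 12]

12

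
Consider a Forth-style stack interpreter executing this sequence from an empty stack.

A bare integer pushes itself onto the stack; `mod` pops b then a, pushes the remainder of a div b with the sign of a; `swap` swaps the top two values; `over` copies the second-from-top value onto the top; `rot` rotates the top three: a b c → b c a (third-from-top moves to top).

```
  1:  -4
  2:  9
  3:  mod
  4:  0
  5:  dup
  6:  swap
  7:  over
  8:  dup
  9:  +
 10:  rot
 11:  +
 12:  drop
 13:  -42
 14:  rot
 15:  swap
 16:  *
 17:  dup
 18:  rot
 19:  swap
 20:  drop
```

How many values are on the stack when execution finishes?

2

-4    -4
9     -4 9
mod   -4
0     -4 0
dup   -4 0 0
swap  -4 0 0
over  -4 0 0 0
dup   -4 0 0 0 0
+     -4 0 0 0
rot   -4 0 0 0
+     -4 0 0
drop  -4 0
-42   -4 0 -42
rot   0 -42 -4
swap  0 -4 -42
*     0 168
dup   0 168 168
rot   168 168 0
swap  168 0 168
drop  168 0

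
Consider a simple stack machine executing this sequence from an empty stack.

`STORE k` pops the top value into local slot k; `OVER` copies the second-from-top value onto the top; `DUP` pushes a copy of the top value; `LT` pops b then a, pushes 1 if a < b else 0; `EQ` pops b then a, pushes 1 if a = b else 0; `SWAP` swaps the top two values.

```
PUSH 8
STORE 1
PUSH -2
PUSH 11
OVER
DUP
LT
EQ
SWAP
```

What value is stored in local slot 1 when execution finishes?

8

PUSH 8   [8]
STORE 1  []
PUSH -2  [-2]
PUSH 11  [-2, 11]
OVER     [-2, 11, -2]
DUP      [-2, 11, -2, -2]
LT       [-2, 11, 0]
EQ       [-2, 0]
SWAP     [0, -2]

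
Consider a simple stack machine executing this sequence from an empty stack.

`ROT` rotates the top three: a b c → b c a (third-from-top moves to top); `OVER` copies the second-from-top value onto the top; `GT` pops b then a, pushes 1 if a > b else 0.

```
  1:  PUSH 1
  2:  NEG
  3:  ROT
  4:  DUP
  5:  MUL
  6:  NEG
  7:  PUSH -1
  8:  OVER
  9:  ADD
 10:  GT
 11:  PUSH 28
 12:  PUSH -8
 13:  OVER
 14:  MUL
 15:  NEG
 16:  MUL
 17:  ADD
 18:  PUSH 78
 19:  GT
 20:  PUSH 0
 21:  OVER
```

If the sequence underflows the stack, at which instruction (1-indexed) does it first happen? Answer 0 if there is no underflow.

3

PUSH 1 → [1]
NEG    → [-1]
ROT  — needs 3 operands, stack has 1 → underflow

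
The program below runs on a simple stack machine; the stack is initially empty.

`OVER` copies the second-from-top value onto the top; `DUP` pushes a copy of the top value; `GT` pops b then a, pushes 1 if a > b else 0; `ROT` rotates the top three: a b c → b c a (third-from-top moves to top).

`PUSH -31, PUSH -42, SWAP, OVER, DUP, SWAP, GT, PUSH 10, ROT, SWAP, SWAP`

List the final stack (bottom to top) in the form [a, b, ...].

[-42, 0, 10, -31]

PUSH -31  -31
PUSH -42  -31 -42
SWAP      -42 -31
OVER      -42 -31 -42
DUP       -42 -31 -42 -42
SWAP      -42 -31 -42 -42
GT        -42 -31 0
PUSH 10   -42 -31 0 10
ROT       -42 0 10 -31
SWAP      -42 0 -31 10
SWAP      -42 0 10 -31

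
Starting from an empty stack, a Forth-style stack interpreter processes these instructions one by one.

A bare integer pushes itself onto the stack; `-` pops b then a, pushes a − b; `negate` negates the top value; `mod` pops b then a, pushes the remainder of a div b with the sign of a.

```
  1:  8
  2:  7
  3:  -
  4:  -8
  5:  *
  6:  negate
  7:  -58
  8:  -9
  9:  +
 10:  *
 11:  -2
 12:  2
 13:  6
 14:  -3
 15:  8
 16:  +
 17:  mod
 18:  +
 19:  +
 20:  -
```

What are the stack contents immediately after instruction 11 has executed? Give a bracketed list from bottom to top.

[-536, -2]

8      → 8
7      → 8 7
-      → 1
-8     → 1 -8
*      → -8
negate → 8
-58    → 8 -58
-9     → 8 -58 -9
+      → 8 -67
*      → -536
-2     → -536 -2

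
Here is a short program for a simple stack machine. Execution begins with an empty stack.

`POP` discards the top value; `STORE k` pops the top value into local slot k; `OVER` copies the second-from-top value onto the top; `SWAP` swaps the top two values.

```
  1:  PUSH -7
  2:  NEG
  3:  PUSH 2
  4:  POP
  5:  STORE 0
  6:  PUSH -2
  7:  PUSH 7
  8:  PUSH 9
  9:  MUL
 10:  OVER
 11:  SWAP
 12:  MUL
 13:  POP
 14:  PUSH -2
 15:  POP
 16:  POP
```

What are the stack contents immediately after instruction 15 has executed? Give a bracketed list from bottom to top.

[-2]

PUSH -7 -> [-7]
NEG     -> [7]
PUSH 2  -> [7, 2]
POP     -> [7]
STORE 0 -> []
PUSH -2 -> [-2]
PUSH 7  -> [-2, 7]
PUSH 9  -> [-2, 7, 9]
MUL     -> [-2, 63]
OVER    -> [-2, 63, -2]
SWAP    -> [-2, -2, 63]
MUL     -> [-2, -126]
POP     -> [-2]
PUSH -2 -> [-2, -2]
POP     -> [-2]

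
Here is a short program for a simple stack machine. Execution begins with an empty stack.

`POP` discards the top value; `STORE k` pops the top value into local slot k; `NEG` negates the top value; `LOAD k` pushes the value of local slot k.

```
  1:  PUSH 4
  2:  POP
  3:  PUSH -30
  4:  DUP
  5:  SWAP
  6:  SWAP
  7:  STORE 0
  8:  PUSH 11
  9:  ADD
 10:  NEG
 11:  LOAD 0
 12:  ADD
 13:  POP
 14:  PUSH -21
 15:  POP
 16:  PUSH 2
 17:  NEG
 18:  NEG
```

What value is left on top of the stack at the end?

PUSH 4   → 4
POP      → (empty)
PUSH -30 → -30
DUP      → -30 -30
SWAP     → -30 -30
SWAP     → -30 -30
STORE 0  → -30
PUSH 11  → -30 11
ADD      → -19
NEG      → 19
LOAD 0   → 19 -30
ADD      → -11
POP      → (empty)
PUSH -21 → -21
POP      → (empty)
PUSH 2   → 2
NEG      → -2
NEG      → 2

2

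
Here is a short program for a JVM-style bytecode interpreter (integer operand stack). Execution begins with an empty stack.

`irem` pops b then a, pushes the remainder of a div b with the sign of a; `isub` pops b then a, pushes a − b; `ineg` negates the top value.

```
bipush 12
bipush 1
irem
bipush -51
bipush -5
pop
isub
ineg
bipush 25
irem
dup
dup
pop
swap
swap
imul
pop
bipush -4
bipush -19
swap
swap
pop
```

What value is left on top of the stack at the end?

-4

bipush 12   [12]
bipush 1    [12, 1]
irem        [0]
bipush -51  [0, -51]
bipush -5   [0, -51, -5]
pop         [0, -51]
isub        [51]
ineg        [-51]
bipush 25   [-51, 25]
irem        [-1]
dup         [-1, -1]
dup         [-1, -1, -1]
pop         [-1, -1]
swap        [-1, -1]
swap        [-1, -1]
imul        [1]
pop         []
bipush -4   [-4]
bipush -19  [-4, -19]
swap        [-19, -4]
swap        [-4, -19]
pop         [-4]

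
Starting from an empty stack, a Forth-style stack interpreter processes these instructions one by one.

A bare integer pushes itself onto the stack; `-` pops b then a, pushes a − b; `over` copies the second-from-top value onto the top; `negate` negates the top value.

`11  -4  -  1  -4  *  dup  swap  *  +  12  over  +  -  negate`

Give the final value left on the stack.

12

11     -> 11
-4     -> 11 -4
-      -> 15
1      -> 15 1
-4     -> 15 1 -4
*      -> 15 -4
dup    -> 15 -4 -4
swap   -> 15 -4 -4
*      -> 15 16
+      -> 31
12     -> 31 12
over   -> 31 12 31
+      -> 31 43
-      -> -12
negate -> 12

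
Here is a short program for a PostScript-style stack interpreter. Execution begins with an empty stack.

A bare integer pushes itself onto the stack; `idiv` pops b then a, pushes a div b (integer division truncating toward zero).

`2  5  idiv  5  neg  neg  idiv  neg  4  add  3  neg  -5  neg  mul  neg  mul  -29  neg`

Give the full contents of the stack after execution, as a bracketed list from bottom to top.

[60, 29]

2    : 2
5    : 2 5
idiv : 0
5    : 0 5
neg  : 0 -5
neg  : 0 5
idiv : 0
neg  : 0
4    : 0 4
add  : 4
3    : 4 3
neg  : 4 -3
-5   : 4 -3 -5
neg  : 4 -3 5
mul  : 4 -15
neg  : 4 15
mul  : 60
-29  : 60 -29
neg  : 60 29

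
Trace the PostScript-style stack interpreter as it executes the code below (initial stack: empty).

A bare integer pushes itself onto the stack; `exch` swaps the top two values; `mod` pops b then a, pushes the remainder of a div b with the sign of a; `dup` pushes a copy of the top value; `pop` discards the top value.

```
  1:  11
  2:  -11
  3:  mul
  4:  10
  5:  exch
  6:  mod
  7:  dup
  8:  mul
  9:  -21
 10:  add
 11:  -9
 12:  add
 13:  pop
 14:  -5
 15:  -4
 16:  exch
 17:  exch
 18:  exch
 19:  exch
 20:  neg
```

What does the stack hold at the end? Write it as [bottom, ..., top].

11    11
-11   11 -11
mul   -121
10    -121 10
exch  10 -121
mod   10
dup   10 10
mul   100
-21   100 -21
add   79
-9    79 -9
add   70
pop   (empty)
-5    -5
-4    -5 -4
exch  -4 -5
exch  -5 -4
exch  -4 -5
exch  -5 -4
neg   -5 4

[-5, 4]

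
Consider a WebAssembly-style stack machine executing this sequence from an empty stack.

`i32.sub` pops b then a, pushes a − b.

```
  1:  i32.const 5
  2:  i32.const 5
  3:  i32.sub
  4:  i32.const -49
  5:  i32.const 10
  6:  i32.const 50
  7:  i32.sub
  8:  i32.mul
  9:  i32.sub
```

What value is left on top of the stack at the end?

i32.const 5   → 5
i32.const 5   → 5 5
i32.sub       → 0
i32.const -49 → 0 -49
i32.const 10  → 0 -49 10
i32.const 50  → 0 -49 10 50
i32.sub       → 0 -49 -40
i32.mul       → 0 1960
i32.sub       → -1960

-1960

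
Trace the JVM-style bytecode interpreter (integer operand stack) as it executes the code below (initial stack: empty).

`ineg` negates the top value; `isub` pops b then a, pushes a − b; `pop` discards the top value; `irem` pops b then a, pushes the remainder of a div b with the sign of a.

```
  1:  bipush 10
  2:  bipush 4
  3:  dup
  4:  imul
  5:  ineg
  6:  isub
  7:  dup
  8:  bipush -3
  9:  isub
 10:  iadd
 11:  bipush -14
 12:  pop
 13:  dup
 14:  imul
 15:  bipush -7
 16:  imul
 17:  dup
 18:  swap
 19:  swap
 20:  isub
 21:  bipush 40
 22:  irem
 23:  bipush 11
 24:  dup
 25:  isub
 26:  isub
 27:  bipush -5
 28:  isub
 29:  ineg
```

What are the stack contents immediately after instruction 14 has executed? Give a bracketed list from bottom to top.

[3025]

bipush 10  → 10
bipush 4   → 10 4
dup        → 10 4 4
imul       → 10 16
ineg       → 10 -16
isub       → 26
dup        → 26 26
bipush -3  → 26 26 -3
isub       → 26 29
iadd       → 55
bipush -14 → 55 -14
pop        → 55
dup        → 55 55
imul       → 3025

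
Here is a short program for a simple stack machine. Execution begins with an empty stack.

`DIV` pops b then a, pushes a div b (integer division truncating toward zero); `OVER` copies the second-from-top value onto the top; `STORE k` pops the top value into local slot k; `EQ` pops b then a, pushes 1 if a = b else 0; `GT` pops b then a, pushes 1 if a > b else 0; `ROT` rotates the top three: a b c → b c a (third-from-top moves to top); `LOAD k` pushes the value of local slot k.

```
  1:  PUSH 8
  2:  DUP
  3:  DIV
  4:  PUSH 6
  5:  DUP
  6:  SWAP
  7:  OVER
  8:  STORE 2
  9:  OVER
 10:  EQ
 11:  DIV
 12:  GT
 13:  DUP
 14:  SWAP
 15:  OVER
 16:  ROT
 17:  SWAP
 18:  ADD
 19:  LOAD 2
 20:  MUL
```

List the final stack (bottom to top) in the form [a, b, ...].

PUSH 8   8
DUP      8 8
DIV      1
PUSH 6   1 6
DUP      1 6 6
SWAP     1 6 6
OVER     1 6 6 6
STORE 2  1 6 6
OVER     1 6 6 6
EQ       1 6 1
DIV      1 6
GT       0
DUP      0 0
SWAP     0 0
OVER     0 0 0
ROT      0 0 0
SWAP     0 0 0
ADD      0 0
LOAD 2   0 0 6
MUL      0 0

[0, 0]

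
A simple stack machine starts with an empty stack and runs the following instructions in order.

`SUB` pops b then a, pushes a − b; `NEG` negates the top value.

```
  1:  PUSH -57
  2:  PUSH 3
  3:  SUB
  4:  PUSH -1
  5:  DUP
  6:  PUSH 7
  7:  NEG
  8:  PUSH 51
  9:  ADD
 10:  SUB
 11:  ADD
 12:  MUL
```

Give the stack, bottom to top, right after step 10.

[-60, -1, -45]

PUSH -57 : -57
PUSH 3   : -57 3
SUB      : -60
PUSH -1  : -60 -1
DUP      : -60 -1 -1
PUSH 7   : -60 -1 -1 7
NEG      : -60 -1 -1 -7
PUSH 51  : -60 -1 -1 -7 51
ADD      : -60 -1 -1 44
SUB      : -60 -1 -45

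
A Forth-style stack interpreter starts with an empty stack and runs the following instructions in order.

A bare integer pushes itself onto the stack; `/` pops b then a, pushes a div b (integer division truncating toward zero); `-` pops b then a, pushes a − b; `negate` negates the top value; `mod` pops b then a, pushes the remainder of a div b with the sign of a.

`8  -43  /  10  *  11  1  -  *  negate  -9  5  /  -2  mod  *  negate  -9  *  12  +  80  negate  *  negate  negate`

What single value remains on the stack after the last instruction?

-960

8      : [8]
-43    : [8, -43]
/      : [0]
10     : [0, 10]
*      : [0]
11     : [0, 11]
1      : [0, 11, 1]
-      : [0, 10]
*      : [0]
negate : [0]
-9     : [0, -9]
5      : [0, -9, 5]
/      : [0, -1]
-2     : [0, -1, -2]
mod    : [0, -1]
*      : [0]
negate : [0]
-9     : [0, -9]
*      : [0]
12     : [0, 12]
+      : [12]
80     : [12, 80]
negate : [12, -80]
*      : [-960]
negate : [960]
negate : [-960]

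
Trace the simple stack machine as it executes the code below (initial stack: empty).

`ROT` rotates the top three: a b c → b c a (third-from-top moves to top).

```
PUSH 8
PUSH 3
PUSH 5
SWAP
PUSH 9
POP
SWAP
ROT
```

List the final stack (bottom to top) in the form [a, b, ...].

PUSH 8 -> 8
PUSH 3 -> 8 3
PUSH 5 -> 8 3 5
SWAP   -> 8 5 3
PUSH 9 -> 8 5 3 9
POP    -> 8 5 3
SWAP   -> 8 3 5
ROT    -> 3 5 8

[3, 5, 8]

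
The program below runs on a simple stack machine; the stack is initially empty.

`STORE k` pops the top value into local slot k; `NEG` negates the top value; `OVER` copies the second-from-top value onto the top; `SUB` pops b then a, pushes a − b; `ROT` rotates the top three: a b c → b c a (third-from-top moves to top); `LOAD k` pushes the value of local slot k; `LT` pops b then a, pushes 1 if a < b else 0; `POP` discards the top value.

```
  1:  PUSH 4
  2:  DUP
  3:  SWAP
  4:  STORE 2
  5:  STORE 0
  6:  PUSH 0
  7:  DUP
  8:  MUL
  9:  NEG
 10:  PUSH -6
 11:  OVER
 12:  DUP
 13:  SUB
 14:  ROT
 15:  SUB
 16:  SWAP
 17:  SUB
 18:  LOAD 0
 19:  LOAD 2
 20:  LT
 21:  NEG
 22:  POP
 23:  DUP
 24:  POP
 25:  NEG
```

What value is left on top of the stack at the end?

PUSH 4   4
DUP      4 4
SWAP     4 4
STORE 2  4
STORE 0  (empty)
PUSH 0   0
DUP      0 0
MUL      0
NEG      0
PUSH -6  0 -6
OVER     0 -6 0
DUP      0 -6 0 0
SUB      0 -6 0
ROT      -6 0 0
SUB      -6 0
SWAP     0 -6
SUB      6
LOAD 0   6 4
LOAD 2   6 4 4
LT       6 0
NEG      6 0
POP      6
DUP      6 6
POP      6
NEG      -6

-6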